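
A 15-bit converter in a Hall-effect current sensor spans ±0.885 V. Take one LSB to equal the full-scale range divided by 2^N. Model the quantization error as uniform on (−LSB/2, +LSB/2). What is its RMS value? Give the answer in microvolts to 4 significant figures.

Range = 0.885 − (-0.885) = 1.77 V.
LSB = 1.77 V / 2^15 = 54.0161 µV.
V_rms = LSB/√12 = 54.0161 µV / √12 = 15.59 µV.

15.59 µV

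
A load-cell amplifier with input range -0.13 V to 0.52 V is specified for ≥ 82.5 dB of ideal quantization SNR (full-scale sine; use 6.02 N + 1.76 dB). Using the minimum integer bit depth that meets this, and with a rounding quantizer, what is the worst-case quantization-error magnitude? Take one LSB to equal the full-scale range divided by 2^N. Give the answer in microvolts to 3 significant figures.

Range = 0.52 − (-0.13) = 0.65 V.
N ≥ (82.5 − 1.76)/6.02 = 13.412 → N_min = 14.
LSB = 0.65 V ÷ 2^14 = 0.65/16384 V = 39.673 µV.
|e|_max = LSB/2 = 19.8 µV.

19.8 µV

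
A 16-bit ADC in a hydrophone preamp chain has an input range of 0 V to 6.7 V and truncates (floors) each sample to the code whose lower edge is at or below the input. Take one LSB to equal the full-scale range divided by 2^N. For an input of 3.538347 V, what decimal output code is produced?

Full-scale range = 6.7 V. LSB = 6.7 V / 2^16 ≈ 102.2 µV.
(V_in − V_min) × 2^16/range = (3.538347 − (0)) × 65536/6.7 = 34610.315.
Floor → code = 34610.

34610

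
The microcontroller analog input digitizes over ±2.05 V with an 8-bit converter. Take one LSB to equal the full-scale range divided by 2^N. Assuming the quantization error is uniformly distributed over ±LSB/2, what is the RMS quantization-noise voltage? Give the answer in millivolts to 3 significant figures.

4.62 mV

Span: 2.05 V − (-2.05 V) = 4.1 V.
Step size = 4.1/256 V = 16.016 mV.
V_rms = LSB/√12 = 16.016 mV / √12 = 4.62 mV.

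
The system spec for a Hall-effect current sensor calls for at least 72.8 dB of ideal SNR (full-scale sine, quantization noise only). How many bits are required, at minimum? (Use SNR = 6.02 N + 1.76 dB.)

6.02 N + 1.76 ≥ 72.8 gives N ≥ 11.801, so the minimum integer is 12.

12 bits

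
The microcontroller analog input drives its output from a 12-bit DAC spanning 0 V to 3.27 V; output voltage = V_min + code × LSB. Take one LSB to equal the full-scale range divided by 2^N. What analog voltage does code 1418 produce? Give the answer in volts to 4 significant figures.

Span = 3.27 V. LSB = 3.27 V / 2^12.
V_out = 0 + 1418 × (3.27/4096) V
      = 0 V + 1.13205 V = 1.13205 V.

1.132 V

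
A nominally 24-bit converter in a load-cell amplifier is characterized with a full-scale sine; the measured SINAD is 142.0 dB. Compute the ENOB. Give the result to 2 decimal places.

23.30 bits

(142.0 − 1.76) / 6.02 = 140.24/6.02 = 23.2957 effective bits.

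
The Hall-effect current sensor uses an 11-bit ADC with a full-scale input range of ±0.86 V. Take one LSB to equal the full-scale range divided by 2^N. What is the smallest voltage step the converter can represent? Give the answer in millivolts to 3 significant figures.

Span: 0.86 V − (-0.86 V) = 1.72 V.
2^11 = 2048 levels.
One LSB is 1.72 V / 2048 = 0.840 mV.

0.840 mV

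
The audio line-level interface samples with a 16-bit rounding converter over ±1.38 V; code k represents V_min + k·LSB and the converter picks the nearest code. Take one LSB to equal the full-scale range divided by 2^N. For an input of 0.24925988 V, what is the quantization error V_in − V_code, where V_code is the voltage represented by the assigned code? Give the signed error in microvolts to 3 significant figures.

−14.4 µV

Full-scale range = 1.38 V − (-1.38 V) = 2.76 V. LSB = 2.76 V / 2^16 ≈ 42.11 µV.
(V_in − V_min)/LSB = (0.24925988 − (-1.38)) × 65536/2.76 = 38686.6578 → nearest code k = 38687.
V_code = -1.38 + (38687/65536) × 2.76 = 0.24927429199 V.
Error = V_in − V_code = 0.24925988 − (0.24927429199) = −14.4 µV.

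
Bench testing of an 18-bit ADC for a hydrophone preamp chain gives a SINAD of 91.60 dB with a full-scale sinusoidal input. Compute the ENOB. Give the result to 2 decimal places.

(91.60 − 1.76) / 6.02 = 89.84/6.02 = 14.9236 effective bits.

14.92 bits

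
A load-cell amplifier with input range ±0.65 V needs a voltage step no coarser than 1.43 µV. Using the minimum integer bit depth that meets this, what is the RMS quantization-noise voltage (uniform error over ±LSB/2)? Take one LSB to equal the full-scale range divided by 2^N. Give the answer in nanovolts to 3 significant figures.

Range = 0.65 − (-0.65) = 1.3 V.
Required number of levels: 1.3/1.43 µV = 909090; smallest N with 2^N ≥ that is 20.
LSB = 1.3 V / 2^20 = 1.2398 µV.
σ_q = LSB/√12 = 1.2398 µV/3.4641 = 358 nV.

358 nV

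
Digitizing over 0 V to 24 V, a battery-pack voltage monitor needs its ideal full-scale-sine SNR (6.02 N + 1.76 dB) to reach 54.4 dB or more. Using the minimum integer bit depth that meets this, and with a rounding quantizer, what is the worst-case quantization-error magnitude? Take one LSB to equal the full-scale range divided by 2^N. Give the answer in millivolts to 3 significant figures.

23.4 mV

Span = 24 V.
N ≥ (54.4 − 1.76)/6.02 = 8.744 → N_min = 9.
Step size = 24/512 V = 46.875 mV.
|e|_max = LSB/2 = 23.4 mV.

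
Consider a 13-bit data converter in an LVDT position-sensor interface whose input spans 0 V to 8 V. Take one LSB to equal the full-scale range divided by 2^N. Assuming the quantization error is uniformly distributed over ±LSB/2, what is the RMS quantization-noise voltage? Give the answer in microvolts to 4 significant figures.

281.9 µV

Span = 8 V.
LSB = 8 V ÷ 2^13 = 8/8192 V = 0.976563 mV.
V_rms = LSB/√12 = 0.976563 mV / √12 = 281.9 µV.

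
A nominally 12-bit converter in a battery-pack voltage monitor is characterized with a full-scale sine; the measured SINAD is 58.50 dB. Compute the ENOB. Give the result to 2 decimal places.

9.43 bits

(58.50 − 1.76) / 6.02 = 56.74/6.02 = 9.4252 effective bits.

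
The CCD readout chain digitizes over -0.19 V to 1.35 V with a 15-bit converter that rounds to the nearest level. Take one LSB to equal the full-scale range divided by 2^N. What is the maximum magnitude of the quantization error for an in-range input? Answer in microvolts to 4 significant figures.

Span: 1.35 V − (-0.19 V) = 1.54 V.
LSB = 1.54 V / 2^15 = 46.9971 µV.
|e|_max = LSB/2 = 23.50 µV.

23.50 µV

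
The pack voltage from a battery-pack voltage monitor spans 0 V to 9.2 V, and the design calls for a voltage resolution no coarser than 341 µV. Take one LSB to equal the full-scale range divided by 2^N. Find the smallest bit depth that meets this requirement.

Span = 9.2 V.
Required number of levels: 9.2/341 µV = 26979; smallest N with 2^N ≥ that is 15.

15 bits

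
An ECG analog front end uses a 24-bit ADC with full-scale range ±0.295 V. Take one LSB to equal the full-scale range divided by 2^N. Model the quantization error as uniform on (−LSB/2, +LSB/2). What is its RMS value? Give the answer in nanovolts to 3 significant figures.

Full-scale range = 0.295 V − (-0.295 V) = 0.59 V.
Step size = 0.59/16777216 V = 35.167 nV.
RMS of a uniform error over width LSB is LSB/√12 = 10.2 nV.

10.2 nV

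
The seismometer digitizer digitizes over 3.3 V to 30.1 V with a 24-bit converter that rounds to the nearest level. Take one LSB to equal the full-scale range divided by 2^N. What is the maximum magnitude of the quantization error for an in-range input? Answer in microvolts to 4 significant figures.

0.7987 µV

Span: 30.1 V − (3.3 V) = 26.8 V.
LSB = 26.8 V ÷ 2^24 = 26.8/16777216 V = 1.59740 µV.
A rounding quantizer has |error| ≤ LSB/2 = 0.7987 µV.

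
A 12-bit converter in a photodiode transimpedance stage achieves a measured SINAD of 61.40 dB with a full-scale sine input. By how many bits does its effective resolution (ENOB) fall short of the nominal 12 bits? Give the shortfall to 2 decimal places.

2.09 bits

N_eff = (61.40 − 1.76)/6.02 = 9.9070 bits.
12 − 9.9070 = 2.09 bits below nominal.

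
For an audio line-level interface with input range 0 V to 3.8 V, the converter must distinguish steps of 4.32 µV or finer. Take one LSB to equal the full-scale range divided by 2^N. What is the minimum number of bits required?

20 bits

Full-scale range = 3.8 V.
3.8 V / 4.32 µV = 879600. Since 2^19 = 524288 and 2^20 = 1048576, N = 20.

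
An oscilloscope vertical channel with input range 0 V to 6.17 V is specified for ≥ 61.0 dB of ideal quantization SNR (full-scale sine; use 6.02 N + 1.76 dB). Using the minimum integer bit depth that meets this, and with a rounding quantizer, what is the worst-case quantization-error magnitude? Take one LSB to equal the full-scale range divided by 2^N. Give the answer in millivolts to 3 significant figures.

Span = 6.17 V.
Solving 6.02 N ≥ 61.0 − 1.76: N ≥ 9.841. Round up → N = 10.
LSB = 6.17 V / 2^10 = 6.0254 mV.
Max error for round-to-nearest is LSB/2 = 3.01 mV.

3.01 mV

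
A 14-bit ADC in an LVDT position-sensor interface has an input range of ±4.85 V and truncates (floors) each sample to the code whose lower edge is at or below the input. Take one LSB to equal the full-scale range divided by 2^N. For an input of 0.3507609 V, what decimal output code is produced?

8784

The full-scale span is 4.85 − (-4.85) = 9.7 V. LSB = 9.7 V / 2^14 ≈ 0.5920 mV.
code = ⌊(V_in − V_min)/LSB⌋ = ⌊(V_in − V_min) × 2^14 / range⌋
     = ⌊(0.3507609 − (-4.85)) × 16384 / 9.7⌋ = ⌊5.2007609 × 16384/9.7⌋
     = ⌊8784.460⌋ = 8784.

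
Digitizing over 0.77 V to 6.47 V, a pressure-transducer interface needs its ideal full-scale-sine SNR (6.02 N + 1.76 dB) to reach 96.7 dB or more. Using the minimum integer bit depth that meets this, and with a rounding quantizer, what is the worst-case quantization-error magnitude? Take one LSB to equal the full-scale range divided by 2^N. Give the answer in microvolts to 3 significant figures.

Span: 6.47 V − (0.77 V) = 5.7 V.
Solving 6.02 N ≥ 96.7 − 1.76: N ≥ 15.771. Round up → N = 16.
LSB = 5.7 V / 2^16 = 86.975 µV.
Max error for round-to-nearest is LSB/2 = 43.5 µV.

43.5 µV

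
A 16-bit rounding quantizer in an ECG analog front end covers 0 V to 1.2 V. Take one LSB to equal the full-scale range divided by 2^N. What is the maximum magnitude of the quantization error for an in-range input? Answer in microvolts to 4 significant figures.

V_FS = 1.2 V.
One LSB is 1.2 V / 65536 = 18.3105 µV.
A rounding quantizer has |error| ≤ LSB/2 = 9.155 µV.

9.155 µV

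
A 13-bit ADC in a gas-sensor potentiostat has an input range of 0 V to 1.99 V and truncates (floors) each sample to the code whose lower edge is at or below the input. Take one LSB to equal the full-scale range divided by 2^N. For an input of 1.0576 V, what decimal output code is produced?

Full-scale range = 1.99 V. LSB = 1.99 V / 2^13 ≈ 242.9 µV.
V_in − V_min = 1.0576 − (0) = 1.0576 V.
Divide by LSB: 1.0576 × 8192/1.99 = 4353.6981.
Truncating gives code 4353.

4353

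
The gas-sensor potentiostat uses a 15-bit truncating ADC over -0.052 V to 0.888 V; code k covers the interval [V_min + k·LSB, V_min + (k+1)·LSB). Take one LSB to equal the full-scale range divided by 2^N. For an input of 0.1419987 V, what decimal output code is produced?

Full-scale range = 0.888 V − (-0.052 V) = 0.94 V. LSB = 0.94 V / 2^15 ≈ 28.69 µV.
V_in − V_min = 0.1419987 − (-0.052) = 0.1939987 V.
Divide by LSB: 0.1939987 × 32768/0.94 = 6762.7121.
Truncating gives code 6762.

6762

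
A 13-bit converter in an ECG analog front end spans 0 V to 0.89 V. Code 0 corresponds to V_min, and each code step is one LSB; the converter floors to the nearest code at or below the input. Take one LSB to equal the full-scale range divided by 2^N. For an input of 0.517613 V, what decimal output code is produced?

Range is 0.89 V. LSB = 0.89 V / 2^13 ≈ 108.6 µV.
(V_in − V_min) × 2^13/range = (0.517613 − (0)) × 8192/0.89 = 4764.366.
Floor → code = 4764.

4764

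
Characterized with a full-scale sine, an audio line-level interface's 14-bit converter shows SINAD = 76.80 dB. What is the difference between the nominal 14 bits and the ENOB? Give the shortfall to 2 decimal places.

ENOB = (SINAD − 1.76)/6.02 = (76.80 − 1.76)/6.02 = 12.4651 bits.
Lost resolution: 14 − 12.4651 = 1.5349 bits.

1.53 bits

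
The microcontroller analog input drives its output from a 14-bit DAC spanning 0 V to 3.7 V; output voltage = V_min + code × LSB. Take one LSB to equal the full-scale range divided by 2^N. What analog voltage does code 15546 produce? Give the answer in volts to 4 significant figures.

Range is 3.7 V. LSB = 3.7 V / 2^14.
V_out = V_min + code × LSB = 0 V + 15546 × 3.7 V / 16384
      = 0 V + 3.51075 V = 3.51075 V.

3.511 V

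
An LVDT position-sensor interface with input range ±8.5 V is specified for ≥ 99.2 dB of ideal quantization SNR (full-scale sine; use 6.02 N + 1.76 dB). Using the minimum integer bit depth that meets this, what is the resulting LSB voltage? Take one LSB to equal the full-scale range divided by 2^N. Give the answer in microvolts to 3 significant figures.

130 µV

The full-scale span is 8.5 − (-8.5) = 17 V.
Solving 6.02 N ≥ 99.2 − 1.76: N ≥ 16.186. Round up → N = 17.
Step size = 17/131072 V = 130 µV.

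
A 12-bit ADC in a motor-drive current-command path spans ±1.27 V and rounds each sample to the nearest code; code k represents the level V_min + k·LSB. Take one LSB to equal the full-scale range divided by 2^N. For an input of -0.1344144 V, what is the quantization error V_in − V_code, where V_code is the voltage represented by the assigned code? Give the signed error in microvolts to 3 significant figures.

+151 µV

Range = 1.27 − (-1.27) = 2.54 V. LSB = 2.54 V / 2^12 ≈ 0.6201 mV.
(-0.1344144 − (-1.27)) / LSB = 1.1355856 × 4096/2.54 = 1831.2436. Nearest integer: k = 1831.
Reconstructed level: -1.27 + 1831 × 2.54/4096 V = -0.1345654297 V.
Error = V_in − V_code = -0.1344144 − (-0.1345654297) = +151 µV.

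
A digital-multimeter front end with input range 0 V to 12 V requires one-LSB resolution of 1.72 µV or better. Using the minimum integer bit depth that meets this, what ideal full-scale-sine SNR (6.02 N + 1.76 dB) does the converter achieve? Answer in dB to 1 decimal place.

V_FS = 12 V.
Need 2^N ≥ 12 V / 1.72 µV = 6.977e6 → N_min = 23.
SNR = 6.02 × 23 + 1.76 = 140.22 dB.

140.2 dB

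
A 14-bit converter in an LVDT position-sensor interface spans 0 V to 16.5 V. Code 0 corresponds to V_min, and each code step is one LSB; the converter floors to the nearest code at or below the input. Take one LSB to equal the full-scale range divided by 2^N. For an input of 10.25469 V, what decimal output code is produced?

Full-scale range = 16.5 V. LSB = 16.5 V / 2^14 ≈ 1.007 mV.
(V_in − V_min) × 2^14/range = (10.25469 − (0)) × 16384/16.5 = 10182.596.
Floor → code = 10182.

10182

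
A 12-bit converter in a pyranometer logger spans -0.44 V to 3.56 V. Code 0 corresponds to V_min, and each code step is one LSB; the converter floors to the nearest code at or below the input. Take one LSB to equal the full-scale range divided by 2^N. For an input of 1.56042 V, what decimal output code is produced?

Span: 3.56 V − (-0.44 V) = 4 V. LSB = 4 V / 2^12 ≈ 0.9766 mV.
code = ⌊(V_in − V_min)/LSB⌋ = ⌊(V_in − V_min) × 2^12 / range⌋
     = ⌊(1.56042 − (-0.44)) × 4096 / 4⌋ = ⌊2.00042 × 4096/4⌋
     = ⌊2048.430⌋ = 2048.

2048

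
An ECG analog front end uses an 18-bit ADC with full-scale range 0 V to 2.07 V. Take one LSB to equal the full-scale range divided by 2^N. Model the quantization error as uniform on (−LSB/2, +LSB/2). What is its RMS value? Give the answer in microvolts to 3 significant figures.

2.28 µV

Full-scale range = 2.07 V.
One LSB is 2.07 V / 262144 = 7.8964 µV.
V_rms = LSB/√12 = 7.8964 µV / √12 = 2.28 µV.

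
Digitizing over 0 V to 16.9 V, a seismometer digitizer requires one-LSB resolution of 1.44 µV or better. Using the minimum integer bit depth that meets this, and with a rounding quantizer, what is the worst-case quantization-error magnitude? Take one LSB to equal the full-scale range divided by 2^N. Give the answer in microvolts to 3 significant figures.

0.504 µV

Full-scale range = 16.9 V.
Levels needed ≥ 16.9/1.44 µV = 1.174e7. 2^24 = 16777216 suffices, so N_min = 24.
Step size = 16.9/16777216 V = 1.0073 µV.
|e|_max = LSB/2 = 0.504 µV.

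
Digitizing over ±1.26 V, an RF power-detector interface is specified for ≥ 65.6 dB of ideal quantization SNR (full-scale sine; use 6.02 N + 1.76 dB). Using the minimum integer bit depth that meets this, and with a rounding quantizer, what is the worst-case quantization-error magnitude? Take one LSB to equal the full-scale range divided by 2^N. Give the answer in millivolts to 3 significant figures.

Span: 1.26 V − (-1.26 V) = 2.52 V.
Solving 6.02 N ≥ 65.6 − 1.76: N ≥ 10.605. Round up → N = 11.
LSB = 2.52 V / 2^11 = 1.2305 mV.
Half an LSB is 0.615 mV.

0.615 mV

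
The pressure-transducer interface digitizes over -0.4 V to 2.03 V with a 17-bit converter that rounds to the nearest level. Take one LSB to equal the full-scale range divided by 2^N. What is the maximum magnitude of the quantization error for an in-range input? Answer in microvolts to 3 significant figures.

The full-scale span is 2.03 − (-0.4) = 2.43 V.
One LSB is 2.43 V / 131072 = 18.539 µV.
|e|_max = LSB/2 = 9.27 µV.

9.27 µV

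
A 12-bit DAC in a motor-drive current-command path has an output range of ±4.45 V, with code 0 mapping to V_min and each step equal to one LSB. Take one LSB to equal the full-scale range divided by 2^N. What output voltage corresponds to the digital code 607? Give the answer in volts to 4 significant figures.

-3.131 V

Span: 4.45 V − (-4.45 V) = 8.9 V. LSB = 8.9 V / 2^12.
Output = V_min + (607/4096) × range = -4.45 + 0.148193 × 8.9 V
      = -4.45 V + 1.31892 V = -3.13108 V.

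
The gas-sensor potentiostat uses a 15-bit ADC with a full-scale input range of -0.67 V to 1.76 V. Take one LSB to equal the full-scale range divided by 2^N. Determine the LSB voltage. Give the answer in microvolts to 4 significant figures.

74.16 µV

The full-scale span is 1.76 − (-0.67) = 2.43 V.
2^15 = 32768 levels.
LSB = 2.43 V / 2^15 = 74.16 µV.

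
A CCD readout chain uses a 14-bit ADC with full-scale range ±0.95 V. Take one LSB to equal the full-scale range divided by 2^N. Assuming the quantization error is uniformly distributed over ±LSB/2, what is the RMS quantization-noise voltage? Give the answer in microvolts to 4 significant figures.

Span: 0.95 V − (-0.95 V) = 1.9 V.
LSB = 1.9 V ÷ 2^14 = 1.9/16384 V = 115.967 µV.
For a uniform distribution on [−LSB/2, +LSB/2], V_rms = LSB/√12 = 115.967 µV/3.4641 = 33.48 µV.

33.48 µV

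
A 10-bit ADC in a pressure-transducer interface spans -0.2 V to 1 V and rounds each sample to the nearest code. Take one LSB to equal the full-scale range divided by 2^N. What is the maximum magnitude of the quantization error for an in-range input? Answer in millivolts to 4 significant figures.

Full-scale range = 1 V − (-0.2 V) = 1.2 V.
Step size = 1.2/1024 V = 1.17188 mV.
Worst-case error for round-to-nearest is half an LSB: 0.5859 mV.

0.5859 mV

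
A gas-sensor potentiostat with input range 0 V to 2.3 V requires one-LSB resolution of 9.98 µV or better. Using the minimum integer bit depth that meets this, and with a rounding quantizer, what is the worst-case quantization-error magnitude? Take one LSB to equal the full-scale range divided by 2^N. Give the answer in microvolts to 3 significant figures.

V_FS = 2.3 V.
Levels needed ≥ 2.3/9.98 µV = 230500. 2^18 = 262144 suffices, so N_min = 18.
LSB = 2.3 V ÷ 2^18 = 2.3/262144 V = 8.7738 µV.
Half an LSB is 4.39 µV.

4.39 µV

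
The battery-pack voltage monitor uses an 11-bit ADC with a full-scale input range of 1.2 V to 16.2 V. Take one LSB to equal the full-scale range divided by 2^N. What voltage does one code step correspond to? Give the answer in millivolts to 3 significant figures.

Range = 16.2 − (1.2) = 15 V.
Number of codes = 2^11 = 2048.
Step size = 15/2048 V = 7.32 mV.

7.32 mV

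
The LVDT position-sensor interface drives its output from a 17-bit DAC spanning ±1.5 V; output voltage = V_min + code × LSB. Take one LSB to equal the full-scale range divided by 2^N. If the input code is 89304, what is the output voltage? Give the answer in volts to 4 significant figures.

0.5440 V

The full-scale span is 1.5 − (-1.5) = 3 V. LSB = 3 V / 2^17.
Output = V_min + (89304/131072) × range = -1.5 + 0.681335 × 3 V
      = -1.5 + 2.04401 = 0.544006 V.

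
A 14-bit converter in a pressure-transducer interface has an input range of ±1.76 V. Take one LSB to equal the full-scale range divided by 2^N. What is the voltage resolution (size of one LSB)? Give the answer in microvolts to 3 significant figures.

The full-scale span is 1.76 − (-1.76) = 3.52 V.
Number of codes = 2^14 = 16384.
Step size = 3.52/16384 V = 215 µV.

215 µV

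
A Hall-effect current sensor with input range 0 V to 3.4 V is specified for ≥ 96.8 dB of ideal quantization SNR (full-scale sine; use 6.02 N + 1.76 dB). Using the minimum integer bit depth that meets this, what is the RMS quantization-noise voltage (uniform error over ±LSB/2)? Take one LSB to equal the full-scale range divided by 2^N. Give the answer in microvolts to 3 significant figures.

Span = 3.4 V.
Required N = ⌈(96.8 − 1.76)/6.02⌉ = ⌈15.787⌉ = 16.
LSB = 3.4 V / 2^16 = 51.880 µV.
RMS noise = LSB/√12 = 15.0 µV.

15.0 µV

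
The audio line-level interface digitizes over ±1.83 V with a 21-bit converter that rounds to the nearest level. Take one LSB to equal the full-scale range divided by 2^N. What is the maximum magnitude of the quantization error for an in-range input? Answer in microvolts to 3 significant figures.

The full-scale span is 1.83 − (-1.83) = 3.66 V.
One LSB is 3.66 V / 2097152 = 1.7452 µV.
|e|_max = LSB/2 = 0.873 µV.

0.873 µV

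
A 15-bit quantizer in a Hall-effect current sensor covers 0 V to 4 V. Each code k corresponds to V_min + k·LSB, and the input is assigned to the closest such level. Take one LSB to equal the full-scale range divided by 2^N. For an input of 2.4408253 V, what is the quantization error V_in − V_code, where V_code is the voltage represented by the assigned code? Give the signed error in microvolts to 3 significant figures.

+29.4 µV

Range is 4 V. LSB = 4 V / 2^15 ≈ 122.1 µV.
Position in LSBs: (2.4408253 − (0)) × 32768/4 = 19995.2409; rounding gives k = 19995.
Reconstructed level: 0 + 19995 × 4/32768 V = 2.4407958984 V.
Error = V_in − V_code = 2.4408253 − (2.4407958984) = +29.4 µV.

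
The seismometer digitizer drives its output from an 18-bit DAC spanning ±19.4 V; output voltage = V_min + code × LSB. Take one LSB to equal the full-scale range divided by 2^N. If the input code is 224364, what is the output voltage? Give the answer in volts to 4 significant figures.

The full-scale span is 19.4 − (-19.4) = 38.8 V. LSB = 38.8 V / 2^18.
Output = V_min + (224364/262144) × range = -19.4 + 0.855881 × 38.8 V
      = -19.4 + 33.2082 = 13.8082 V.

13.81 V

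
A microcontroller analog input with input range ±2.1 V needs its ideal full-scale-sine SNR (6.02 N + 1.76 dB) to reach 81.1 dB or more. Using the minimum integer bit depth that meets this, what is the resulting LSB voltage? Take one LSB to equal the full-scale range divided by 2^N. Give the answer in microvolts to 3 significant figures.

Span: 2.1 V − (-2.1 V) = 4.2 V.
Solving 6.02 N ≥ 81.1 − 1.76: N ≥ 13.179. Round up → N = 14.
One LSB is 4.2 V / 16384 = 256 µV.

256 µV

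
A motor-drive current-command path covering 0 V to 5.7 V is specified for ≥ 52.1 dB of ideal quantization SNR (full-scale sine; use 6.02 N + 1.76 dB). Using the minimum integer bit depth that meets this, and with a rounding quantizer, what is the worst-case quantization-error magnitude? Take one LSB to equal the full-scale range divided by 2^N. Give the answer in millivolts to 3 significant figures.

V_FS = 5.7 V.
N ≥ (52.1 − 1.76)/6.02 = 8.362 → N_min = 9.
LSB = 5.7 V ÷ 2^9 = 5.7/512 V = 11.133 mV.
Half an LSB is 5.57 mV.

5.57 mV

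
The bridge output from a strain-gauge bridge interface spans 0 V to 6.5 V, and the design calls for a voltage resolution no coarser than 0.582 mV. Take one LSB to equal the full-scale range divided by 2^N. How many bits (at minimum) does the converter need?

Range is 6.5 V.
Need 2^N ≥ 6.5 V / 0.582 mV = 11170 → N_min = 14.

14 bits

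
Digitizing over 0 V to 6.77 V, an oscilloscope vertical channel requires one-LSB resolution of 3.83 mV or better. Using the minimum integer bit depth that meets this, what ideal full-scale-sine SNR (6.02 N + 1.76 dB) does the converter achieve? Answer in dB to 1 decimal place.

68.0 dB

V_FS = 6.77 V.
Levels needed ≥ 6.77/3.83 mV = 1768. 2^11 = 2048 suffices, so N_min = 11.
6.02(11) + 1.76 = 67.98 dB.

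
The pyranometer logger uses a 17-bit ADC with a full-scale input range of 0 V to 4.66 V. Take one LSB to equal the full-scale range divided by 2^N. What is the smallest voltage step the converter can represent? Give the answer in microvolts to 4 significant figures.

Full-scale range = 4.66 V.
There are 2^17 = 131072 steps.
LSB = 4.66 V / 2^17 = 35.55 µV.

35.55 µV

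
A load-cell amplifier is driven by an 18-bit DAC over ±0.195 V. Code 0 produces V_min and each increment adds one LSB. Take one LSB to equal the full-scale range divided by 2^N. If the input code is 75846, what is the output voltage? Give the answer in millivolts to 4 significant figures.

-82.16 mV

Full-scale range = 0.195 V − (-0.195 V) = 0.39 V. LSB = 0.39 V / 2^18.
V_out = -0.195 + 75846 × (0.39/262144) V
      = -0.195 + 0.112839 = -0.0821615 V.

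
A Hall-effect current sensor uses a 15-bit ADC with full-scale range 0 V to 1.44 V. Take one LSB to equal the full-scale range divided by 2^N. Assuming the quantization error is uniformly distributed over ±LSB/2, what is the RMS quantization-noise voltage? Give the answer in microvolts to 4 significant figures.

12.69 µV

Full-scale range = 1.44 V.
Step size = 1.44/32768 V = 43.9453 µV.
For a uniform distribution on [−LSB/2, +LSB/2], V_rms = LSB/√12 = 43.9453 µV/3.4641 = 12.69 µV.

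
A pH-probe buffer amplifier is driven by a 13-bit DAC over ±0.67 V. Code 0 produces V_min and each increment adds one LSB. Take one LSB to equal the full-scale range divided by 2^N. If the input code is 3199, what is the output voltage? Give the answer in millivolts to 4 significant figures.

-146.7 mV

Full-scale range = 0.67 V − (-0.67 V) = 1.34 V. LSB = 1.34 V / 2^13.
Output = V_min + (3199/8192) × range = -0.67 + 0.390503 × 1.34 V
      = -0.67 V + 0.523274 V = -0.146726 V.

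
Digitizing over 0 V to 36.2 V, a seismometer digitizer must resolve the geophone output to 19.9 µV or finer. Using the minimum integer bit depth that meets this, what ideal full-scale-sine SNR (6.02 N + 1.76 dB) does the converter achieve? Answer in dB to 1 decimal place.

Range is 36.2 V.
Need 2^N ≥ 36.2 V / 19.9 µV = 1.819e6 → N_min = 21.
6.02(21) + 1.76 = 128.18 dB.

128.2 dB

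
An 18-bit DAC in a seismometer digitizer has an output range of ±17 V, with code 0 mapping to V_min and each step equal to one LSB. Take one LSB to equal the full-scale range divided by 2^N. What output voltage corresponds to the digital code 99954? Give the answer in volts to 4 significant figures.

Range = 17 − (-17) = 34 V. LSB = 34 V / 2^18.
V_out = -17 + 99954 × (34/262144) V
      = -17 V + 12.9640 V = -4.03600 V.

-4.036 V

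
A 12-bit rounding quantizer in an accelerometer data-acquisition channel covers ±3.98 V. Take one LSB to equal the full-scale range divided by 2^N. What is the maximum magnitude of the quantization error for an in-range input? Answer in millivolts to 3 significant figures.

0.972 mV

Span: 3.98 V − (-3.98 V) = 7.96 V.
Step size = 7.96/4096 V = 1.9434 mV.
A rounding quantizer has |error| ≤ LSB/2 = 0.972 mV.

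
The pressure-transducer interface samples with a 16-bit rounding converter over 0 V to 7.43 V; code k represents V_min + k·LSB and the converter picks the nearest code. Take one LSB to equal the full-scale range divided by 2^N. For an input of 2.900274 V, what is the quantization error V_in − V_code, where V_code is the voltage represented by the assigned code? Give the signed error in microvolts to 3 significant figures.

−29.0 µV

Range is 7.43 V. LSB = 7.43 V / 2^16 ≈ 113.4 µV.
(2.900274 − (0)) / LSB = 2.900274 × 65536/7.43 = 25581.7439. Nearest integer: k = 25582.
V_code = 0 + (25582/65536) × 7.43 = 2.9003030396 V.
V_in − V_code = 2.900274 − (2.9003030396) = −29.0 µV.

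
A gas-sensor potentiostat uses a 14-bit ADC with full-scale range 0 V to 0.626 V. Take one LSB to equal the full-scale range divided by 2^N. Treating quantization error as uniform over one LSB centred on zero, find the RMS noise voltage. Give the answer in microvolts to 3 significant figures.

11.0 µV

Range is 0.626 V.
LSB = 0.626 V ÷ 2^14 = 0.626/16384 V = 38.208 µV.
σ_q = LSB/√12 = 38.208 µV/3.4641 = 11.0 µV.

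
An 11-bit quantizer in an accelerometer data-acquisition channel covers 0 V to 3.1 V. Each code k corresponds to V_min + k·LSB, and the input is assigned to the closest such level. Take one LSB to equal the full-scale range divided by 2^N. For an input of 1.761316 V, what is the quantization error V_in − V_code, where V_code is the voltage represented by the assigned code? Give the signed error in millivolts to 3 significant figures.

−0.598 mV

Range is 3.1 V. LSB = 3.1 V / 2^11 ≈ 1.514 mV.
Position in LSBs: (1.761316 − (0)) × 2048/3.1 = 1163.6049; rounding gives k = 1164.
V_code = 0 + (1164/2048) × 3.1 = 1.761914063 V.
V_in − V_code = 1.761316 − (1.761914063) = −0.598 mV.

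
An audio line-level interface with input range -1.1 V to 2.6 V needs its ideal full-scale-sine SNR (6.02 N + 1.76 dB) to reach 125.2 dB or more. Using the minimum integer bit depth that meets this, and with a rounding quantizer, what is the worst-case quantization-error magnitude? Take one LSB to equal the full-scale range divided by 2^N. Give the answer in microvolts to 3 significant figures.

Range = 2.6 − (-1.1) = 3.7 V.
Required N = ⌈(125.2 − 1.76)/6.02⌉ = ⌈20.505⌉ = 21.
LSB = 3.7 V ÷ 2^21 = 3.7/2097152 V = 1.7643 µV.
|e|_max = LSB/2 = 0.882 µV.

0.882 µV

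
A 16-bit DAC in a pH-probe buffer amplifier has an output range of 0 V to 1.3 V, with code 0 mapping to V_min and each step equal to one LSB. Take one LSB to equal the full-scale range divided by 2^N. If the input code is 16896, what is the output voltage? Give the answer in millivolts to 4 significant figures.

335.2 mV

Full-scale range = 1.3 V. LSB = 1.3 V / 2^16.
Output = V_min + (16896/65536) × range = 0 + 0.257813 × 1.3 V
      = 0 + 0.335156 = 0.335156 V.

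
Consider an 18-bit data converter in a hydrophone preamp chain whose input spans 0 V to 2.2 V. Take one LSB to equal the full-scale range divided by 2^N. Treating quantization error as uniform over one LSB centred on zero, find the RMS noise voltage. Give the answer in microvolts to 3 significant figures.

2.42 µV

Full-scale range = 2.2 V.
LSB = 2.2 V / 2^18 = 8.3923 µV.
σ_q = LSB/√12 = 8.3923 µV/3.4641 = 2.42 µV.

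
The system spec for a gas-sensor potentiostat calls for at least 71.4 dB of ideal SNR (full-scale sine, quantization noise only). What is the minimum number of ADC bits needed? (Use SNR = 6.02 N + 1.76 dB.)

6.02 N + 1.76 ≥ 71.4 gives N ≥ 11.568, so the minimum integer is 12.

12 bits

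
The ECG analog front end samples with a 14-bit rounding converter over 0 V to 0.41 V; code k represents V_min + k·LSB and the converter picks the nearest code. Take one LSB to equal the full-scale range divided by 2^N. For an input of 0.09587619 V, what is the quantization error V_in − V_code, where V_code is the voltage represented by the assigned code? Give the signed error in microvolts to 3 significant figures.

V_FS = 0.41 V. LSB = 0.41 V / 2^14 ≈ 25.02 µV.
(V_in − V_min)/LSB = (0.09587619 − (0)) × 16384/0.41 = 3831.3061 → nearest code k = 3831.
Reconstructed level: 0 + 3831 × 0.41/16384 V = 0.095868530273 V.
Error = V_in − V_code = 0.09587619 − (0.095868530273) = +7.66 µV.

+7.66 µV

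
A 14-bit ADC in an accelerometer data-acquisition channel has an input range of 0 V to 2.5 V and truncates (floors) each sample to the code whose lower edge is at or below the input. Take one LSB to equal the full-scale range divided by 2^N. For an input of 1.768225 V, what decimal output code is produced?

11588

V_FS = 2.5 V. LSB = 2.5 V / 2^14 ≈ 152.6 µV.
(V_in − V_min) × 2^14/range = (1.768225 − (0)) × 16384/2.5 = 11588.239.
Floor → code = 11588.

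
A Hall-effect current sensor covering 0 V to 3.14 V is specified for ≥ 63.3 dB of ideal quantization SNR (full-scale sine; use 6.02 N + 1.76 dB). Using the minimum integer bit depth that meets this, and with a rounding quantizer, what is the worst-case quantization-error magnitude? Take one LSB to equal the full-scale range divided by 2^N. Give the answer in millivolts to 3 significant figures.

Range is 3.14 V.
6.02 N + 1.76 ≥ 63.3 gives N ≥ 10.223, so the minimum integer is 11.
LSB = 3.14 V / 2^11 = 1.5332 mV.
|e|_max = LSB/2 = 0.767 mV.

0.767 mV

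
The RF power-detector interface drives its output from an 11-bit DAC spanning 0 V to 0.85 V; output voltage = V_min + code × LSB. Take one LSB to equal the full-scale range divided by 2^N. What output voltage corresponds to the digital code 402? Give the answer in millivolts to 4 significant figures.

Range is 0.85 V. LSB = 0.85 V / 2^11.
Output = V_min + (402/2048) × range = 0 + 0.196289 × 0.85 V
      = 0 + 0.166846 = 0.166846 V.

166.8 mV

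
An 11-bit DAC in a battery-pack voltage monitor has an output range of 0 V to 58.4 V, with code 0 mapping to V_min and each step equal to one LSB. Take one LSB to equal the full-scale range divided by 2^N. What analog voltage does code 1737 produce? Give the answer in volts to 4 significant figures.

Span = 58.4 V. LSB = 58.4 V / 2^11.
V_out = 0 + 1737 × (58.4/2048) V
      = 0 V + 49.5316 V = 49.5316 V.

49.53 V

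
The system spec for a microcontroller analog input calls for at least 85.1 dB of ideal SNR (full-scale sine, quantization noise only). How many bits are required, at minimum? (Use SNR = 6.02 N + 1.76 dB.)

6.02 N + 1.76 ≥ 85.1 gives N ≥ 13.844, so the minimum integer is 14.

14 bits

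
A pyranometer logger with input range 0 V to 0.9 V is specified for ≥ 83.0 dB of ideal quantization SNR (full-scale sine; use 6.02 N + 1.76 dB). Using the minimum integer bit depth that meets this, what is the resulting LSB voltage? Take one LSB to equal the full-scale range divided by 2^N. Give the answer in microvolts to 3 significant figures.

Full-scale range = 0.9 V.
N ≥ (83.0 − 1.76)/6.02 = 13.495 → N_min = 14.
Step size = 0.9/16384 V = 54.9 µV.

54.9 µV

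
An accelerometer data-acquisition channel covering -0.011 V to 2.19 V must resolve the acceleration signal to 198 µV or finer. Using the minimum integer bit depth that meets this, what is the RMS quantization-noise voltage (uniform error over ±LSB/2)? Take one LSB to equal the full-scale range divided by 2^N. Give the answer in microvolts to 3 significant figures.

Full-scale range = 2.19 V − (-0.011 V) = 2.201 V.
2.201 V / 198 µV = 11120. Since 2^13 = 8192 and 2^14 = 16384, N = 14.
Step size = 2.201/16384 V = 134.34 µV.
V_rms = LSB/√12 = 38.8 µV.

38.8 µV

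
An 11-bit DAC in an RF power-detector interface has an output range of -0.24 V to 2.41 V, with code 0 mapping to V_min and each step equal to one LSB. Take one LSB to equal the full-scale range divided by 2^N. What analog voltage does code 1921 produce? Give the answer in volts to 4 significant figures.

2.246 V

Span: 2.41 V − (-0.24 V) = 2.65 V. LSB = 2.65 V / 2^11.
V_out = -0.24 + 1921 × (2.65/2048) V
      = -0.24 V + 2.48567 V = 2.24567 V.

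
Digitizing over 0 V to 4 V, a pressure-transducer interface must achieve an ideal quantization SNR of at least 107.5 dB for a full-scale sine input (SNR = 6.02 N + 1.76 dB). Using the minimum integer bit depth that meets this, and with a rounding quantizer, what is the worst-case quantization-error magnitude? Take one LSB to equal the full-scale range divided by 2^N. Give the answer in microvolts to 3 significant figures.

7.63 µV

Span = 4 V.
Solving 6.02 N ≥ 107.5 − 1.76: N ≥ 17.565. Round up → N = 18.
LSB = 4 V ÷ 2^18 = 4/262144 V = 15.259 µV.
|e|_max = LSB/2 = 7.63 µV.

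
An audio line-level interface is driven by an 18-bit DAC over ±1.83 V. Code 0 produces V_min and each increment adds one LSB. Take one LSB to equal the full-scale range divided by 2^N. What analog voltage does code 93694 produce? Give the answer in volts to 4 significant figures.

-0.5219 V

Full-scale range = 1.83 V − (-1.83 V) = 3.66 V. LSB = 3.66 V / 2^18.
V_out = V_min + code × LSB = -1.83 V + 93694 × 3.66 V / 262144
      = -1.83 V + 1.30814 V = -0.521864 V.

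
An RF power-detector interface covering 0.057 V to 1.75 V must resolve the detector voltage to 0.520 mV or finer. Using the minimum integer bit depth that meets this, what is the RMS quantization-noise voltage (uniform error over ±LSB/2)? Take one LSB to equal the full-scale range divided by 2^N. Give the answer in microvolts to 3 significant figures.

Span: 1.75 V − (0.057 V) = 1.693 V.
1.693 V / 0.520 mV = 3256. Since 2^11 = 2048 and 2^12 = 4096, N = 12.
LSB = 1.693 V ÷ 2^12 = 1.693/4096 V = 413.33 µV.
V_rms = LSB/√12 = 119 µV.

119 µV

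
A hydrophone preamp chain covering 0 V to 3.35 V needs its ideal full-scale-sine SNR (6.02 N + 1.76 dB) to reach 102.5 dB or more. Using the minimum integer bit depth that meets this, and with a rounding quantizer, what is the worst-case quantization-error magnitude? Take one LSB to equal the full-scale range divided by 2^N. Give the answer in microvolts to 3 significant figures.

Range is 3.35 V.
6.02 N + 1.76 ≥ 102.5 gives N ≥ 16.734, so the minimum integer is 17.
LSB = 3.35 V / 2^17 = 25.558 µV.
Half an LSB is 12.8 µV.

12.8 µV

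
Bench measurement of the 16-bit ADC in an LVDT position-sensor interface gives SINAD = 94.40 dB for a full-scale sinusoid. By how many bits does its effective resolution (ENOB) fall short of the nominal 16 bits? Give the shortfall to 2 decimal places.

0.61 bits

Effective bits = (94.40 − 1.76)/6.02 = 15.3887.
Shortfall = 16 − 15.3887 = 0.6113 bits.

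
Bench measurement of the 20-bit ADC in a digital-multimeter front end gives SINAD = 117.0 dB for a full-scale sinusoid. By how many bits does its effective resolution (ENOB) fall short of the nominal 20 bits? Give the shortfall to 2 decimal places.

0.86 bits

Effective bits = (117.0 − 1.76)/6.02 = 19.1429.
Lost resolution: 20 − 19.1429 = 0.8571 bits.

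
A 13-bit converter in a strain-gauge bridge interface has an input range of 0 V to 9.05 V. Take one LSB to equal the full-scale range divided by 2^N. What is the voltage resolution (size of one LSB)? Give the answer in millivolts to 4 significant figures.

Span = 9.05 V.
There are 2^13 = 8192 steps.
One LSB is 9.05 V / 8192 = 1.105 mV.

1.105 mV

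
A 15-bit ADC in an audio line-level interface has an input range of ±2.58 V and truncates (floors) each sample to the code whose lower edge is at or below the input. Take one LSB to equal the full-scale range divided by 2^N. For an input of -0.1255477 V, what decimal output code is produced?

Full-scale range = 2.58 V − (-2.58 V) = 5.16 V. LSB = 5.16 V / 2^15 ≈ 157.5 µV.
code = ⌊(V_in − V_min)/LSB⌋ = ⌊(V_in − V_min) × 2^15 / range⌋
     = ⌊(-0.1255477 − (-2.58)) × 32768 / 5.16⌋ = ⌊2.4544523 × 32768/5.16⌋
     = ⌊15586.723⌋ = 15586.

15586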